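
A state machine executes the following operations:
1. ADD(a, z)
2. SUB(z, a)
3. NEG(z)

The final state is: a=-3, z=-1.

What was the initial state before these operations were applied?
a=-1, z=-2

Working backwards:
Final state: a=-3, z=-1
Before step 3 (NEG(z)): a=-3, z=1
Before step 2 (SUB(z, a)): a=-3, z=-2
Before step 1 (ADD(a, z)): a=-1, z=-2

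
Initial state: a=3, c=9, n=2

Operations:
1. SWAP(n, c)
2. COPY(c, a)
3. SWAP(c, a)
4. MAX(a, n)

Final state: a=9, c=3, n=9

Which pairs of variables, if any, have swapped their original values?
(a, c)

Comparing initial and final values:
n: 2 → 9
a: 3 → 9
c: 9 → 3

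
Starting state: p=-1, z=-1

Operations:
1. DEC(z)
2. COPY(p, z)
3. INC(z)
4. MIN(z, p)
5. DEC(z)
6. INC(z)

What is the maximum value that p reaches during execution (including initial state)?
-1

Values of p at each step:
Initial: p = -1 ← maximum
After step 1: p = -1
After step 2: p = -2
After step 3: p = -2
After step 4: p = -2
After step 5: p = -2
After step 6: p = -2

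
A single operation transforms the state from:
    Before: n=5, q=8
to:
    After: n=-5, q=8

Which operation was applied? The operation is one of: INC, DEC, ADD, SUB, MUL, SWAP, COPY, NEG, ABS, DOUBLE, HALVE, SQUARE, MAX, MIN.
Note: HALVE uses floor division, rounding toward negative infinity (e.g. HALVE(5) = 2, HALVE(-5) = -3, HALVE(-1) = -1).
NEG(n)

Analyzing the change:
Before: n=5, q=8
After: n=-5, q=8
Variable n changed from 5 to -5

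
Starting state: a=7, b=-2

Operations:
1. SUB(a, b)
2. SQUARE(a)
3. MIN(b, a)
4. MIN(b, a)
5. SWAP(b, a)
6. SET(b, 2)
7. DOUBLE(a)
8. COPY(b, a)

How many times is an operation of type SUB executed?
1

Counting SUB operations:
Step 1: SUB(a, b) ← SUB
Total: 1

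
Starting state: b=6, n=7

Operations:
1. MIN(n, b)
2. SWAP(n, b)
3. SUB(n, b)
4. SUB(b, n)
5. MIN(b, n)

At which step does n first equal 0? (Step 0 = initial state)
Step 3

Tracing n:
Initial: n = 7
After step 1: n = 6
After step 2: n = 6
After step 3: n = 0 ← first occurrence
After step 4: n = 0
After step 5: n = 0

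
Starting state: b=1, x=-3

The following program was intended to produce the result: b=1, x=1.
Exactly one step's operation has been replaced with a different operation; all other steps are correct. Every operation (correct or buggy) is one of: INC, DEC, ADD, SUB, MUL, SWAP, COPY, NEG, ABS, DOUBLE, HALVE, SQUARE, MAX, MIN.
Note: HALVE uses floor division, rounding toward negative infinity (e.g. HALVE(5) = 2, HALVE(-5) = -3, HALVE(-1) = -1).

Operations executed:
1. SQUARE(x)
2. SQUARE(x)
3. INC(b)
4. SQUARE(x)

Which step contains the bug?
Step 3

Trace with buggy code:
Initial: b=1, x=-3
After step 1: b=1, x=9
After step 2: b=1, x=81
After step 3: b=2, x=81
After step 4: b=2, x=6561
Actual final b=2, x=6561 ≠ expected b=1, x=1.
Step 3 is the only position where a single-operation replacement can produce the expected result.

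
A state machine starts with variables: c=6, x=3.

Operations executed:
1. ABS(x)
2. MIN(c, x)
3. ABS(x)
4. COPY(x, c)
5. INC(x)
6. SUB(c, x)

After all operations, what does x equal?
x = 4

Tracing execution:
Step 1: ABS(x) → x = 3
Step 2: MIN(c, x) → x = 3
Step 3: ABS(x) → x = 3
Step 4: COPY(x, c) → x = 3
Step 5: INC(x) → x = 4
Step 6: SUB(c, x) → x = 4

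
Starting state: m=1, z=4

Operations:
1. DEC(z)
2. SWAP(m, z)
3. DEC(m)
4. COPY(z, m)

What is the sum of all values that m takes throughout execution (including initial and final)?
9

Values of m at each step:
Initial: m = 1
After step 1: m = 1
After step 2: m = 3
After step 3: m = 2
After step 4: m = 2
Sum = 1 + 1 + 3 + 2 + 2 = 9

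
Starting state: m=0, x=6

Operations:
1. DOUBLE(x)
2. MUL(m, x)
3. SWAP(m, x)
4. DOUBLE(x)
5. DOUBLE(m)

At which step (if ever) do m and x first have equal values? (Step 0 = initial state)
Never

m and x never become equal during execution.

Comparing values at each step:
Initial: m=0, x=6
After step 1: m=0, x=12
After step 2: m=0, x=12
After step 3: m=12, x=0
After step 4: m=12, x=0
After step 5: m=24, x=0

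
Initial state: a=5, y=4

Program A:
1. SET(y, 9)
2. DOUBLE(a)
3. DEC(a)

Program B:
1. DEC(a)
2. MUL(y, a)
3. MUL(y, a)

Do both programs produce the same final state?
No

Program A final state: a=9, y=9
Program B final state: a=4, y=64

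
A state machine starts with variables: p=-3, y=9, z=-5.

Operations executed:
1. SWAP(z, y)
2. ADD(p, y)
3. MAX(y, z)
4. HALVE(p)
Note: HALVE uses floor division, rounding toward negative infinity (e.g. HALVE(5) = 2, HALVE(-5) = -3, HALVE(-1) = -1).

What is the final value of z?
z = 9

Tracing execution:
Step 1: SWAP(z, y) → z = 9
Step 2: ADD(p, y) → z = 9
Step 3: MAX(y, z) → z = 9
Step 4: HALVE(p) → z = 9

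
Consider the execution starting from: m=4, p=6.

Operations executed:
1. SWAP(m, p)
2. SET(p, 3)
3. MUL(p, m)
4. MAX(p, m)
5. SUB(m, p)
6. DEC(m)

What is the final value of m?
m = -13

Tracing execution:
Step 1: SWAP(m, p) → m = 6
Step 2: SET(p, 3) → m = 6
Step 3: MUL(p, m) → m = 6
Step 4: MAX(p, m) → m = 6
Step 5: SUB(m, p) → m = -12
Step 6: DEC(m) → m = -13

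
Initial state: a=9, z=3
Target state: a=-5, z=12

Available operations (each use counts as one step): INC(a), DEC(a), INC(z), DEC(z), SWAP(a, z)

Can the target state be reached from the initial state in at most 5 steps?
No

The target state cannot be reached within 5 steps.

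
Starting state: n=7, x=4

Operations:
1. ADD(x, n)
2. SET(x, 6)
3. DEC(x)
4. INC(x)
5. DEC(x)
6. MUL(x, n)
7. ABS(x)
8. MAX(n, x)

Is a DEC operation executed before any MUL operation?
Yes

First DEC: step 3
First MUL: step 6
Since 3 < 6, DEC comes first.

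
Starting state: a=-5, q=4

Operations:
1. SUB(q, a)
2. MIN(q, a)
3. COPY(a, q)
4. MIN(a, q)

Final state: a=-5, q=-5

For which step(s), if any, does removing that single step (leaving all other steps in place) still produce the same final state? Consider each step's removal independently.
Step(s) 1, 3, 4

Testing removal of each single step:
Without step 1: final = a=-5, q=-5 (same)
Without step 2: final = a=9, q=9 (different)
Without step 3: final = a=-5, q=-5 (same)
Without step 4: final = a=-5, q=-5 (same)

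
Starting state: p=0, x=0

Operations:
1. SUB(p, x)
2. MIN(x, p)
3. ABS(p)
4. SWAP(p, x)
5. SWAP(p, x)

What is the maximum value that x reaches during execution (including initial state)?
0

Values of x at each step:
Initial: x = 0 ← maximum
After step 1: x = 0
After step 2: x = 0
After step 3: x = 0
After step 4: x = 0
After step 5: x = 0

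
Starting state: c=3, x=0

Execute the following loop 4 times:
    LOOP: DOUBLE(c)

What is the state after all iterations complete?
c=48, x=0

Iteration trace:
Start: c=3, x=0
After iteration 1: c=6, x=0
After iteration 2: c=12, x=0
After iteration 3: c=24, x=0
After iteration 4: c=48, x=0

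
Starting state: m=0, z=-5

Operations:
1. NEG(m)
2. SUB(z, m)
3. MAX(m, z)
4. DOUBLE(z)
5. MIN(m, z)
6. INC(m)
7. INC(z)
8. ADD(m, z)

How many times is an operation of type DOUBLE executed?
1

Counting DOUBLE operations:
Step 4: DOUBLE(z) ← DOUBLE
Total: 1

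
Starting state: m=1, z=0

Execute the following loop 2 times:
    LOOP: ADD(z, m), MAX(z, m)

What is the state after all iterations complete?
m=1, z=2

Iteration trace:
Start: m=1, z=0
After iteration 1: m=1, z=1
After iteration 2: m=1, z=2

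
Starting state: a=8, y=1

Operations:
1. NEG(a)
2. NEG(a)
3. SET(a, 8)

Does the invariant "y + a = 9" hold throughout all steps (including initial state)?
No, violated after step 1

The invariant is violated after step 1.

State at each step:
Initial: a=8, y=1
After step 1: a=-8, y=1
After step 2: a=8, y=1
After step 3: a=8, y=1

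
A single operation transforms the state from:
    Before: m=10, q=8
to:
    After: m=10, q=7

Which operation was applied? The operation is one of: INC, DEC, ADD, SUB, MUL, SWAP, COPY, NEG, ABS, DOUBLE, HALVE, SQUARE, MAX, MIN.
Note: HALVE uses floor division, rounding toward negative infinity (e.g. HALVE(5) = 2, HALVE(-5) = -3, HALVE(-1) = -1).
DEC(q)

Analyzing the change:
Before: m=10, q=8
After: m=10, q=7
Variable q changed from 8 to 7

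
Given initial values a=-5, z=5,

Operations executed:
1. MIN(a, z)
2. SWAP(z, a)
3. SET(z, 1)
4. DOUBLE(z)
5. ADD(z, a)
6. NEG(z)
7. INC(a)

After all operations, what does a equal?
a = 6

Tracing execution:
Step 1: MIN(a, z) → a = -5
Step 2: SWAP(z, a) → a = 5
Step 3: SET(z, 1) → a = 5
Step 4: DOUBLE(z) → a = 5
Step 5: ADD(z, a) → a = 5
Step 6: NEG(z) → a = 5
Step 7: INC(a) → a = 6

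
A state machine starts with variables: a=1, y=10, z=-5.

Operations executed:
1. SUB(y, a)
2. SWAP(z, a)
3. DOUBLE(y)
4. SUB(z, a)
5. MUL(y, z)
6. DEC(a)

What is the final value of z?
z = 6

Tracing execution:
Step 1: SUB(y, a) → z = -5
Step 2: SWAP(z, a) → z = 1
Step 3: DOUBLE(y) → z = 1
Step 4: SUB(z, a) → z = 6
Step 5: MUL(y, z) → z = 6
Step 6: DEC(a) → z = 6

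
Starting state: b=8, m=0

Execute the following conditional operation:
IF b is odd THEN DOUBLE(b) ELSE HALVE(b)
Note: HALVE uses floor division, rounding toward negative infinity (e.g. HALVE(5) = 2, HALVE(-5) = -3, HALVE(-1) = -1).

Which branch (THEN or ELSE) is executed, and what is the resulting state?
Branch: ELSE, Final state: b=4, m=0

Evaluating condition: b is odd
Condition is False, so ELSE branch executes
After HALVE(b): b=4, m=0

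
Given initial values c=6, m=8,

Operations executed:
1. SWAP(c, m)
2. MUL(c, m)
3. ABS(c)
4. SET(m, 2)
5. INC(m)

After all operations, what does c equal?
c = 48

Tracing execution:
Step 1: SWAP(c, m) → c = 8
Step 2: MUL(c, m) → c = 48
Step 3: ABS(c) → c = 48
Step 4: SET(m, 2) → c = 48
Step 5: INC(m) → c = 48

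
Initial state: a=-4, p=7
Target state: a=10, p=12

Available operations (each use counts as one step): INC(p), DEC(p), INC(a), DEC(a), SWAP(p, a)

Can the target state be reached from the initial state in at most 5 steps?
No

The target state cannot be reached within 5 steps.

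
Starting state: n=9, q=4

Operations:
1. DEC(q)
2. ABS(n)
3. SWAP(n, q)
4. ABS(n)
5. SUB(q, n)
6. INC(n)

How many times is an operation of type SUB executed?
1

Counting SUB operations:
Step 5: SUB(q, n) ← SUB
Total: 1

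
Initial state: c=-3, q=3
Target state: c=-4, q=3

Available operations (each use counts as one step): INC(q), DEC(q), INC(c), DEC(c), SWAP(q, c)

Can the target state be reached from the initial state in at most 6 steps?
Yes

Path (1 step): DEC(c)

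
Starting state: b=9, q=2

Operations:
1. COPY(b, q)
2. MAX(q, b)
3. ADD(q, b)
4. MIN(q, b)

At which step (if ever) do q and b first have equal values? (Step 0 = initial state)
Step 1

q and b first become equal after step 1.

Comparing values at each step:
Initial: q=2, b=9
After step 1: q=2, b=2 ← equal!
After step 2: q=2, b=2 ← equal!
After step 3: q=4, b=2
After step 4: q=2, b=2 ← equal!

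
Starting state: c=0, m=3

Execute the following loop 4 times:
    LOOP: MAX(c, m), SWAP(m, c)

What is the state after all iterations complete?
c=3, m=3

Iteration trace:
Start: c=0, m=3
After iteration 1: c=3, m=3
After iteration 2: c=3, m=3
After iteration 3: c=3, m=3
After iteration 4: c=3, m=3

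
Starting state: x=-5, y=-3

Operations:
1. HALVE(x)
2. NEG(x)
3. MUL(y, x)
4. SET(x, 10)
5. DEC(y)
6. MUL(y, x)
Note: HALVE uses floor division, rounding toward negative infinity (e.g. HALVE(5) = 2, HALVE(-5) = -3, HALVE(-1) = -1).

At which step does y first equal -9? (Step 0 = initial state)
Step 3

Tracing y:
Initial: y = -3
After step 1: y = -3
After step 2: y = -3
After step 3: y = -9 ← first occurrence
After step 4: y = -9
After step 5: y = -10
After step 6: y = -100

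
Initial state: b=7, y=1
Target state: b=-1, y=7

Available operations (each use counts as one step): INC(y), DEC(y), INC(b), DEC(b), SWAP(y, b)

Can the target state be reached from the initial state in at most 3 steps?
Yes

Path (3 steps): DEC(y) → DEC(y) → SWAP(y, b)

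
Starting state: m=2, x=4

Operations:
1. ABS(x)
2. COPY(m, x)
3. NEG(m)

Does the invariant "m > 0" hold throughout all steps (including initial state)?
No, violated after step 3

The invariant is violated after step 3.

State at each step:
Initial: m=2, x=4
After step 1: m=2, x=4
After step 2: m=4, x=4
After step 3: m=-4, x=4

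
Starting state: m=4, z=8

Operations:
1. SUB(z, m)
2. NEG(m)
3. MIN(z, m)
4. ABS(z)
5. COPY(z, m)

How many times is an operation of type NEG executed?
1

Counting NEG operations:
Step 2: NEG(m) ← NEG
Total: 1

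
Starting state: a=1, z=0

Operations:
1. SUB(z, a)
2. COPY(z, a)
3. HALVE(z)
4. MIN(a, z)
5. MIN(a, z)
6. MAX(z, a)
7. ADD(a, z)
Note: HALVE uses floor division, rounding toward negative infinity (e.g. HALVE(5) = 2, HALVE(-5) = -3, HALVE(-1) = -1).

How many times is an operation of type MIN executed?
2

Counting MIN operations:
Step 4: MIN(a, z) ← MIN
Step 5: MIN(a, z) ← MIN
Total: 2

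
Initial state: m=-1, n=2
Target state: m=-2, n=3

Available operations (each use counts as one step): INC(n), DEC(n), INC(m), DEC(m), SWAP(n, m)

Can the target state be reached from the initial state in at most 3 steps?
Yes

Path (2 steps): INC(n) → DEC(m)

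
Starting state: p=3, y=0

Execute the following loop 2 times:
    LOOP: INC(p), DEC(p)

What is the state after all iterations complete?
p=3, y=0

Iteration trace:
Start: p=3, y=0
After iteration 1: p=3, y=0
After iteration 2: p=3, y=0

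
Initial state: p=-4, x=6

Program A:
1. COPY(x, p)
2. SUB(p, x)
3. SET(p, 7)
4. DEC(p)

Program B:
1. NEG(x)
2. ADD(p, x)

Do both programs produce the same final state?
No

Program A final state: p=6, x=-4
Program B final state: p=-10, x=-6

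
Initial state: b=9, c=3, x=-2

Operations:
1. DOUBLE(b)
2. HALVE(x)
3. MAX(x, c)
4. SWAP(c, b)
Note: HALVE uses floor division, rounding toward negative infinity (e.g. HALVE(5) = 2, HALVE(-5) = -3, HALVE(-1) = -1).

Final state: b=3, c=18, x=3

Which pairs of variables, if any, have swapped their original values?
None

Comparing initial and final values:
b: 9 → 3
x: -2 → 3
c: 3 → 18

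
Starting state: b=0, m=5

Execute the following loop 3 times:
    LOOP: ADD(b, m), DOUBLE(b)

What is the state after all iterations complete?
b=70, m=5

Iteration trace:
Start: b=0, m=5
After iteration 1: b=10, m=5
After iteration 2: b=30, m=5
After iteration 3: b=70, m=5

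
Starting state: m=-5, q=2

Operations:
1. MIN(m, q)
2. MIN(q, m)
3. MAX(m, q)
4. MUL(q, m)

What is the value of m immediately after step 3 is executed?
m = -5

Tracing m through execution:
Initial: m = -5
After step 1 (MIN(m, q)): m = -5
After step 2 (MIN(q, m)): m = -5
After step 3 (MAX(m, q)): m = -5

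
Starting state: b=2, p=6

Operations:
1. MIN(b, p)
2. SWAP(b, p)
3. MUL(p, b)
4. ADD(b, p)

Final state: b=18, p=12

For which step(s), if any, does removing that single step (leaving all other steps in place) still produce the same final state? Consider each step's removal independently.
Step(s) 1

Testing removal of each single step:
Without step 1: final = b=18, p=12 (same)
Without step 2: final = b=14, p=12 (different)
Without step 3: final = b=8, p=2 (different)
Without step 4: final = b=6, p=12 (different)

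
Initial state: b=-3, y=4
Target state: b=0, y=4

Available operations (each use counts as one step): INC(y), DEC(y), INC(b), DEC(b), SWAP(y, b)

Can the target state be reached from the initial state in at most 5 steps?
Yes

Path (3 steps): INC(b) → INC(b) → INC(b)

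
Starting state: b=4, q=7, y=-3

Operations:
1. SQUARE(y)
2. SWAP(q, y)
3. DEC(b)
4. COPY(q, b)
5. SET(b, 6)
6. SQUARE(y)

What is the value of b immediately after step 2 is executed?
b = 4

Tracing b through execution:
Initial: b = 4
After step 1 (SQUARE(y)): b = 4
After step 2 (SWAP(q, y)): b = 4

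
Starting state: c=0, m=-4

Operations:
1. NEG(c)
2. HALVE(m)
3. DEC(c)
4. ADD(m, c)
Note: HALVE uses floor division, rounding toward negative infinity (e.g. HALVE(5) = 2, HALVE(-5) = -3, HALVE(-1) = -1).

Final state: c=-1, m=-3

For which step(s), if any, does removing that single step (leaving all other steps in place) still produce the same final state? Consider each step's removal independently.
Step(s) 1

Testing removal of each single step:
Without step 1: final = c=-1, m=-3 (same)
Without step 2: final = c=-1, m=-5 (different)
Without step 3: final = c=0, m=-2 (different)
Without step 4: final = c=-1, m=-2 (different)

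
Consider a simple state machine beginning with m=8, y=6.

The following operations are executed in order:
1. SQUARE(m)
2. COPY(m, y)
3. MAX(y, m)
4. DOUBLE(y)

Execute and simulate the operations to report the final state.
{m: 6, y: 12}

Step-by-step execution:
Initial: m=8, y=6
After step 1 (SQUARE(m)): m=64, y=6
After step 2 (COPY(m, y)): m=6, y=6
After step 3 (MAX(y, m)): m=6, y=6
After step 4 (DOUBLE(y)): m=6, y=12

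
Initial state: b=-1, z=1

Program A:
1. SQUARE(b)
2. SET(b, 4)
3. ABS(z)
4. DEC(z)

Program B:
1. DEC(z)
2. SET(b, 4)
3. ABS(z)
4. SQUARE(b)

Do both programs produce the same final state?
No

Program A final state: b=4, z=0
Program B final state: b=16, z=0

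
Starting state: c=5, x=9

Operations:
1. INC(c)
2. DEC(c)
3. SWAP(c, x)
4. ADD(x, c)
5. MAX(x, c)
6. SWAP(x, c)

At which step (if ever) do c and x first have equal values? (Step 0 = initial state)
Never

c and x never become equal during execution.

Comparing values at each step:
Initial: c=5, x=9
After step 1: c=6, x=9
After step 2: c=5, x=9
After step 3: c=9, x=5
After step 4: c=9, x=14
After step 5: c=9, x=14
After step 6: c=14, x=9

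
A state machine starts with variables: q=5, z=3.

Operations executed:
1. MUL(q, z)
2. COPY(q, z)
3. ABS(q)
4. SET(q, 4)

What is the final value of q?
q = 4

Tracing execution:
Step 1: MUL(q, z) → q = 15
Step 2: COPY(q, z) → q = 3
Step 3: ABS(q) → q = 3
Step 4: SET(q, 4) → q = 4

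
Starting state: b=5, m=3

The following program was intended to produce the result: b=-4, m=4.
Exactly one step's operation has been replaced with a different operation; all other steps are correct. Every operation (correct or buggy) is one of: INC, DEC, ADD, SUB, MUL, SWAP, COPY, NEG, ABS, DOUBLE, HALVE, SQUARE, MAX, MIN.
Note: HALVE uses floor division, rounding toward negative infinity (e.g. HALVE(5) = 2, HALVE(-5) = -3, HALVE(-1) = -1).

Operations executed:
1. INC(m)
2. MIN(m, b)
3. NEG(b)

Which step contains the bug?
Step 2

Trace with buggy code:
Initial: b=5, m=3
After step 1: b=5, m=4
After step 2: b=5, m=4
After step 3: b=-5, m=4
Actual final b=-5, m=4 ≠ expected b=-4, m=4.
Step 2 is the only position where a single-operation replacement can produce the expected result.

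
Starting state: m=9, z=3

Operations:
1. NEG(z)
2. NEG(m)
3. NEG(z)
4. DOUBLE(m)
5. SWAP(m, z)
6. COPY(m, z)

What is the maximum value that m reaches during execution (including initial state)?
9

Values of m at each step:
Initial: m = 9 ← maximum
After step 1: m = 9
After step 2: m = -9
After step 3: m = -9
After step 4: m = -18
After step 5: m = 3
After step 6: m = -18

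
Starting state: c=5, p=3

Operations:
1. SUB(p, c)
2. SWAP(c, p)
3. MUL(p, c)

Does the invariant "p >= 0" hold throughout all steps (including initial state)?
No, violated after step 1

The invariant is violated after step 1.

State at each step:
Initial: c=5, p=3
After step 1: c=5, p=-2
After step 2: c=-2, p=5
After step 3: c=-2, p=-10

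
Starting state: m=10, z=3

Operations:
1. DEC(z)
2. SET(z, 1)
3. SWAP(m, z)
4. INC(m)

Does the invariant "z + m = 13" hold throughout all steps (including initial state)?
No, violated after step 1

The invariant is violated after step 1.

State at each step:
Initial: m=10, z=3
After step 1: m=10, z=2
After step 2: m=10, z=1
After step 3: m=1, z=10
After step 4: m=2, z=10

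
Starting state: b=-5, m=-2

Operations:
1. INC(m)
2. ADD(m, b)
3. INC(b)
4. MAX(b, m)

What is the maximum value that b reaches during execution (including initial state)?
-4

Values of b at each step:
Initial: b = -5
After step 1: b = -5
After step 2: b = -5
After step 3: b = -4 ← maximum
After step 4: b = -4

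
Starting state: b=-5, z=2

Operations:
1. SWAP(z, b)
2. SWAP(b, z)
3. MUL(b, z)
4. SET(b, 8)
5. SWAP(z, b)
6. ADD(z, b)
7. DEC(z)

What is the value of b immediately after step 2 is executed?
b = -5

Tracing b through execution:
Initial: b = -5
After step 1 (SWAP(z, b)): b = 2
After step 2 (SWAP(b, z)): b = -5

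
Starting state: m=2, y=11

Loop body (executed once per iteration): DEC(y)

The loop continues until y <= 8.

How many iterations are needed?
3

Tracing iterations:
Initial: m=2, y=11
After iteration 1: m=2, y=10
After iteration 2: m=2, y=9
After iteration 3: m=2, y=8
y <= 8 now holds, so the loop exits after 3 iterations.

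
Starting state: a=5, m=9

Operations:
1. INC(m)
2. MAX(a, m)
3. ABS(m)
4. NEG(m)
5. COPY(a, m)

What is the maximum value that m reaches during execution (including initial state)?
10

Values of m at each step:
Initial: m = 9
After step 1: m = 10 ← maximum
After step 2: m = 10
After step 3: m = 10
After step 4: m = -10
After step 5: m = -10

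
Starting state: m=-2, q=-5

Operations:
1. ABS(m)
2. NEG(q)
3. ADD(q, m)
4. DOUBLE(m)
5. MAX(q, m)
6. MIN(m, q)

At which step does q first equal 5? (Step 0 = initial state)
Step 2

Tracing q:
Initial: q = -5
After step 1: q = -5
After step 2: q = 5 ← first occurrence
After step 3: q = 7
After step 4: q = 7
After step 5: q = 7
After step 6: q = 7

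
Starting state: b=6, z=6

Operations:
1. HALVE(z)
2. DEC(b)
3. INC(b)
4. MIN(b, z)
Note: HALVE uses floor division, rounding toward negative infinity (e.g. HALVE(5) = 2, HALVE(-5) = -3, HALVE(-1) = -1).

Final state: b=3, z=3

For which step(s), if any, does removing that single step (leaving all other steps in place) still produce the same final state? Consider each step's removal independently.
Step(s) 2, 3

Testing removal of each single step:
Without step 1: final = b=6, z=6 (different)
Without step 2: final = b=3, z=3 (same)
Without step 3: final = b=3, z=3 (same)
Without step 4: final = b=6, z=3 (different)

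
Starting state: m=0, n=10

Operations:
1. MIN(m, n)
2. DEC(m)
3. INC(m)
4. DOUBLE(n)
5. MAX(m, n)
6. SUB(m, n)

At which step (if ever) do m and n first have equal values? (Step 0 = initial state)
Step 5

m and n first become equal after step 5.

Comparing values at each step:
Initial: m=0, n=10
After step 1: m=0, n=10
After step 2: m=-1, n=10
After step 3: m=0, n=10
After step 4: m=0, n=20
After step 5: m=20, n=20 ← equal!
After step 6: m=0, n=20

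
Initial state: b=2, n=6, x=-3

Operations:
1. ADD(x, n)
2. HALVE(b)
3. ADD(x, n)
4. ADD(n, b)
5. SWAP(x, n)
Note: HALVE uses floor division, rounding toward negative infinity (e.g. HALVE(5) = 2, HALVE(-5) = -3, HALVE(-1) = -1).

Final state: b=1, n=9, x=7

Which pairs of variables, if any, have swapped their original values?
None

Comparing initial and final values:
b: 2 → 1
x: -3 → 7
n: 6 → 9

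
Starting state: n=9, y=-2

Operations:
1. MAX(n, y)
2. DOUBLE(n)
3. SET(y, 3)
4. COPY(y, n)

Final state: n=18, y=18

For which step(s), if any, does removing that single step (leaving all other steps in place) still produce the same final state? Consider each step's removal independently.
Step(s) 1, 3

Testing removal of each single step:
Without step 1: final = n=18, y=18 (same)
Without step 2: final = n=9, y=9 (different)
Without step 3: final = n=18, y=18 (same)
Without step 4: final = n=18, y=3 (different)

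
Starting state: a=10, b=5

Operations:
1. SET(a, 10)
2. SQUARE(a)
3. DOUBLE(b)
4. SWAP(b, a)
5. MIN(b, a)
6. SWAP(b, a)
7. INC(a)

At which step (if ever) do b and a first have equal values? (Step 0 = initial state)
Step 5

b and a first become equal after step 5.

Comparing values at each step:
Initial: b=5, a=10
After step 1: b=5, a=10
After step 2: b=5, a=100
After step 3: b=10, a=100
After step 4: b=100, a=10
After step 5: b=10, a=10 ← equal!
After step 6: b=10, a=10 ← equal!
After step 7: b=10, a=11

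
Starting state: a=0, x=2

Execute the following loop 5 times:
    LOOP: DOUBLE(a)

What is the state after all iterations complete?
a=0, x=2

Iteration trace:
Start: a=0, x=2
After iteration 1: a=0, x=2
After iteration 2: a=0, x=2
After iteration 3: a=0, x=2
After iteration 4: a=0, x=2
After iteration 5: a=0, x=2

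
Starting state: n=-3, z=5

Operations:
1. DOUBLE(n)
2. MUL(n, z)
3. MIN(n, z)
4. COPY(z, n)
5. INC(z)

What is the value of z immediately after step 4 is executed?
z = -30

Tracing z through execution:
Initial: z = 5
After step 1 (DOUBLE(n)): z = 5
After step 2 (MUL(n, z)): z = 5
After step 3 (MIN(n, z)): z = 5
After step 4 (COPY(z, n)): z = -30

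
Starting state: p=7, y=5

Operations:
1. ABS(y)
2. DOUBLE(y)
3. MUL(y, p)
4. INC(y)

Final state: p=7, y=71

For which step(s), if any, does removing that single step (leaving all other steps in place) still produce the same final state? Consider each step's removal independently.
Step(s) 1

Testing removal of each single step:
Without step 1: final = p=7, y=71 (same)
Without step 2: final = p=7, y=36 (different)
Without step 3: final = p=7, y=11 (different)
Without step 4: final = p=7, y=70 (different)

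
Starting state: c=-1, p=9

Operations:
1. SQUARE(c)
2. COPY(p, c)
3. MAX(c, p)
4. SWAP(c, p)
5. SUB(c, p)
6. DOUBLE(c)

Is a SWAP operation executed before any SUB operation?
Yes

First SWAP: step 4
First SUB: step 5
Since 4 < 5, SWAP comes first.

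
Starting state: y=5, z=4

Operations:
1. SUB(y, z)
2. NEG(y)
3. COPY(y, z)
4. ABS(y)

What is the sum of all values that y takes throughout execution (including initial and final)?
13

Values of y at each step:
Initial: y = 5
After step 1: y = 1
After step 2: y = -1
After step 3: y = 4
After step 4: y = 4
Sum = 5 + 1 + -1 + 4 + 4 = 13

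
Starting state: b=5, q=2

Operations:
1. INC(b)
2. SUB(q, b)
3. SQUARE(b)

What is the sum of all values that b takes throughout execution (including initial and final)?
53

Values of b at each step:
Initial: b = 5
After step 1: b = 6
After step 2: b = 6
After step 3: b = 36
Sum = 5 + 6 + 6 + 36 = 53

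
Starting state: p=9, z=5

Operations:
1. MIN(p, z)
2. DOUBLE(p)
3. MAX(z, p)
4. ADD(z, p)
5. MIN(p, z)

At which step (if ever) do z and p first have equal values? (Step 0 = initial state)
Step 1

z and p first become equal after step 1.

Comparing values at each step:
Initial: z=5, p=9
After step 1: z=5, p=5 ← equal!
After step 2: z=5, p=10
After step 3: z=10, p=10 ← equal!
After step 4: z=20, p=10
After step 5: z=20, p=10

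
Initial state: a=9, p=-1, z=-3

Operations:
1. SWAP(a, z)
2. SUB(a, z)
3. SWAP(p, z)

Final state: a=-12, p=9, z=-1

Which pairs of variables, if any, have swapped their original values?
None

Comparing initial and final values:
a: 9 → -12
z: -3 → -1
p: -1 → 9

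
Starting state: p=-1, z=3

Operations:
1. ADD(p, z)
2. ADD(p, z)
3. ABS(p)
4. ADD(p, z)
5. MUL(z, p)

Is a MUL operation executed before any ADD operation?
No

First MUL: step 5
First ADD: step 1
Since 5 > 1, ADD comes first.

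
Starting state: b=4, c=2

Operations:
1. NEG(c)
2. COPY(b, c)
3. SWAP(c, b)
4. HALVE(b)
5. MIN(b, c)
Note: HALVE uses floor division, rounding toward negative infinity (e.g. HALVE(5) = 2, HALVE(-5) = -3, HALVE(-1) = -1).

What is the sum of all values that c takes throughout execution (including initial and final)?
-8

Values of c at each step:
Initial: c = 2
After step 1: c = -2
After step 2: c = -2
After step 3: c = -2
After step 4: c = -2
After step 5: c = -2
Sum = 2 + -2 + -2 + -2 + -2 + -2 = -8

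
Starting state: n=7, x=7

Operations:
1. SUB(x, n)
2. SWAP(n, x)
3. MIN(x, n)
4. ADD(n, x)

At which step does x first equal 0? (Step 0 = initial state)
Step 1

Tracing x:
Initial: x = 7
After step 1: x = 0 ← first occurrence
After step 2: x = 7
After step 3: x = 0
After step 4: x = 0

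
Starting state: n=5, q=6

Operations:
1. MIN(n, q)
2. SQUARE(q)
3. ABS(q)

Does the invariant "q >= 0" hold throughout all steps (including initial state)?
Yes

The invariant holds at every step.

State at each step:
Initial: n=5, q=6
After step 1: n=5, q=6
After step 2: n=5, q=36
After step 3: n=5, q=36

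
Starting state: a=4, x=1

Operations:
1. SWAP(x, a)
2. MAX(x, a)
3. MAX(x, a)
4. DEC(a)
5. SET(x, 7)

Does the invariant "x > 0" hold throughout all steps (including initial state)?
Yes

The invariant holds at every step.

State at each step:
Initial: a=4, x=1
After step 1: a=1, x=4
After step 2: a=1, x=4
After step 3: a=1, x=4
After step 4: a=0, x=4
After step 5: a=0, x=7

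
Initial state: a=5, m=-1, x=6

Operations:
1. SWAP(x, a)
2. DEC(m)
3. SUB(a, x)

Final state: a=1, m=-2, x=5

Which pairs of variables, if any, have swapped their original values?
None

Comparing initial and final values:
x: 6 → 5
m: -1 → -2
a: 5 → 1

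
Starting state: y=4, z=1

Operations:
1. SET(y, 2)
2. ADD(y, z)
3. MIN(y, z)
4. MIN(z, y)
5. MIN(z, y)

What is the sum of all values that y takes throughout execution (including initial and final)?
12

Values of y at each step:
Initial: y = 4
After step 1: y = 2
After step 2: y = 3
After step 3: y = 1
After step 4: y = 1
After step 5: y = 1
Sum = 4 + 2 + 3 + 1 + 1 + 1 = 12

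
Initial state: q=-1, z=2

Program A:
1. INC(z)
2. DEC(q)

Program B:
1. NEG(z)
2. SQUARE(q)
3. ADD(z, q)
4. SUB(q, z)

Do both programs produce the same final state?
No

Program A final state: q=-2, z=3
Program B final state: q=2, z=-1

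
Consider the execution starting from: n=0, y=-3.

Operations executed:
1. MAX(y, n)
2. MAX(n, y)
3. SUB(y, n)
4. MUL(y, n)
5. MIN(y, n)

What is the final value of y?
y = 0

Tracing execution:
Step 1: MAX(y, n) → y = 0
Step 2: MAX(n, y) → y = 0
Step 3: SUB(y, n) → y = 0
Step 4: MUL(y, n) → y = 0
Step 5: MIN(y, n) → y = 0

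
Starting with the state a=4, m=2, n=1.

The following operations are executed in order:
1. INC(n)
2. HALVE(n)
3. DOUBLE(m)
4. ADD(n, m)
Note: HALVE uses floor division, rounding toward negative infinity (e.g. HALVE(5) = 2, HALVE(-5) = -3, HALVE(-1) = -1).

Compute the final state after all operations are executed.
{a: 4, m: 4, n: 5}

Step-by-step execution:
Initial: a=4, m=2, n=1
After step 1 (INC(n)): a=4, m=2, n=2
After step 2 (HALVE(n)): a=4, m=2, n=1
After step 3 (DOUBLE(m)): a=4, m=4, n=1
After step 4 (ADD(n, m)): a=4, m=4, n=5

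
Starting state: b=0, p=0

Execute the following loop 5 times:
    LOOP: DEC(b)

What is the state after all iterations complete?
b=-5, p=0

Iteration trace:
Start: b=0, p=0
After iteration 1: b=-1, p=0
After iteration 2: b=-2, p=0
After iteration 3: b=-3, p=0
After iteration 4: b=-4, p=0
After iteration 5: b=-5, p=0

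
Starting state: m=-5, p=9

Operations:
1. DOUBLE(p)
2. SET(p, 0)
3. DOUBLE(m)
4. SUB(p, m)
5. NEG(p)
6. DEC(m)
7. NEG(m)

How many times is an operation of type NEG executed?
2

Counting NEG operations:
Step 5: NEG(p) ← NEG
Step 7: NEG(m) ← NEG
Total: 2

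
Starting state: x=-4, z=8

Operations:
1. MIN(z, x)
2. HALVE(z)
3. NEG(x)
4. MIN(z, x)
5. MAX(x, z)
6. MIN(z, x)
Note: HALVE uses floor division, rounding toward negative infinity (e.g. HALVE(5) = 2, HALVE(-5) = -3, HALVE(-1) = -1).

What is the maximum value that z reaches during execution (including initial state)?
8

Values of z at each step:
Initial: z = 8 ← maximum
After step 1: z = -4
After step 2: z = -2
After step 3: z = -2
After step 4: z = -2
After step 5: z = -2
After step 6: z = -2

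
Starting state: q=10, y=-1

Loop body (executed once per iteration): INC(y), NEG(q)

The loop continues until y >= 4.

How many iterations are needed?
5

Tracing iterations:
Initial: q=10, y=-1
After iteration 1: q=-10, y=0
After iteration 2: q=10, y=1
After iteration 3: q=-10, y=2
After iteration 4: q=10, y=3
After iteration 5: q=-10, y=4
y >= 4 now holds, so the loop exits after 5 iterations.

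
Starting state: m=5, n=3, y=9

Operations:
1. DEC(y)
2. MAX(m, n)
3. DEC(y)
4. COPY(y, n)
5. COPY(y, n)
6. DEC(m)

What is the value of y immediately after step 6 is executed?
y = 3

Tracing y through execution:
Initial: y = 9
After step 1 (DEC(y)): y = 8
After step 2 (MAX(m, n)): y = 8
After step 3 (DEC(y)): y = 7
After step 4 (COPY(y, n)): y = 3
After step 5 (COPY(y, n)): y = 3
After step 6 (DEC(m)): y = 3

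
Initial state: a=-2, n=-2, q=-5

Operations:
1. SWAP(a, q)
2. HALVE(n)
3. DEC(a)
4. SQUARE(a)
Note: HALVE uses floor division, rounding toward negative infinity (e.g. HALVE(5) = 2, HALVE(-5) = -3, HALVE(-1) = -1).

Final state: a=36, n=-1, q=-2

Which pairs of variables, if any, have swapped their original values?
None

Comparing initial and final values:
a: -2 → 36
n: -2 → -1
q: -5 → -2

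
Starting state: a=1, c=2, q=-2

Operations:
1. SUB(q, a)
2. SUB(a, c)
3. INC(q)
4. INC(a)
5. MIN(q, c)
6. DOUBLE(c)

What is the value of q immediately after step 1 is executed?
q = -3

Tracing q through execution:
Initial: q = -2
After step 1 (SUB(q, a)): q = -3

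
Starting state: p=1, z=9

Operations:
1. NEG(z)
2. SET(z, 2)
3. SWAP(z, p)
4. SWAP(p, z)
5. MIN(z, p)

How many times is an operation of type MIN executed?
1

Counting MIN operations:
Step 5: MIN(z, p) ← MIN
Total: 1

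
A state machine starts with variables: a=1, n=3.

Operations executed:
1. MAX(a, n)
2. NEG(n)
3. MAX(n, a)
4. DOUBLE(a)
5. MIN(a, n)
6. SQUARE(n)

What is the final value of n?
n = 9

Tracing execution:
Step 1: MAX(a, n) → n = 3
Step 2: NEG(n) → n = -3
Step 3: MAX(n, a) → n = 3
Step 4: DOUBLE(a) → n = 3
Step 5: MIN(a, n) → n = 3
Step 6: SQUARE(n) → n = 9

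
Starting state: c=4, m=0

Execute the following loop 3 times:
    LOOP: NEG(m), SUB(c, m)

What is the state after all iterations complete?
c=4, m=0

Iteration trace:
Start: c=4, m=0
After iteration 1: c=4, m=0
After iteration 2: c=4, m=0
After iteration 3: c=4, m=0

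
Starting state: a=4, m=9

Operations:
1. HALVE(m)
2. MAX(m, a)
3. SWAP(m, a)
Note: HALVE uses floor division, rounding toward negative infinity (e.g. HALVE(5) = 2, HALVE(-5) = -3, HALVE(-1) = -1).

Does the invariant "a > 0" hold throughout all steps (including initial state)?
Yes

The invariant holds at every step.

State at each step:
Initial: a=4, m=9
After step 1: a=4, m=4
After step 2: a=4, m=4
After step 3: a=4, m=4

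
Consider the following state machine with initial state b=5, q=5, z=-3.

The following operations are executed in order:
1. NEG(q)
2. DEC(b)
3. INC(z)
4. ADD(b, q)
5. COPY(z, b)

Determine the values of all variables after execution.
{b: -1, q: -5, z: -1}

Step-by-step execution:
Initial: b=5, q=5, z=-3
After step 1 (NEG(q)): b=5, q=-5, z=-3
After step 2 (DEC(b)): b=4, q=-5, z=-3
After step 3 (INC(z)): b=4, q=-5, z=-2
After step 4 (ADD(b, q)): b=-1, q=-5, z=-2
After step 5 (COPY(z, b)): b=-1, q=-5, z=-1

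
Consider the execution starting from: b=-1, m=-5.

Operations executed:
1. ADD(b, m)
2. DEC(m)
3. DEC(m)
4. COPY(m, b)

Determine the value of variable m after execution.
m = -6

Tracing execution:
Step 1: ADD(b, m) → m = -5
Step 2: DEC(m) → m = -6
Step 3: DEC(m) → m = -7
Step 4: COPY(m, b) → m = -6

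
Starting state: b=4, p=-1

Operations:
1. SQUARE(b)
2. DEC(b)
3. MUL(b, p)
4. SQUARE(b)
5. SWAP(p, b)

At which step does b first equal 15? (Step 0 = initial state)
Step 2

Tracing b:
Initial: b = 4
After step 1: b = 16
After step 2: b = 15 ← first occurrence
After step 3: b = -15
After step 4: b = 225
After step 5: b = -1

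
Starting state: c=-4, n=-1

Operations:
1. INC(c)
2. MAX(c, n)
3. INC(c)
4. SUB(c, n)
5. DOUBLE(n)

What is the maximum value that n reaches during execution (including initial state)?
-1

Values of n at each step:
Initial: n = -1 ← maximum
After step 1: n = -1
After step 2: n = -1
After step 3: n = -1
After step 4: n = -1
After step 5: n = -2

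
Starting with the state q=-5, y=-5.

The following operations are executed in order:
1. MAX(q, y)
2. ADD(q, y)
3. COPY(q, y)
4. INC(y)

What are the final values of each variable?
{q: -5, y: -4}

Step-by-step execution:
Initial: q=-5, y=-5
After step 1 (MAX(q, y)): q=-5, y=-5
After step 2 (ADD(q, y)): q=-10, y=-5
After step 3 (COPY(q, y)): q=-5, y=-5
After step 4 (INC(y)): q=-5, y=-4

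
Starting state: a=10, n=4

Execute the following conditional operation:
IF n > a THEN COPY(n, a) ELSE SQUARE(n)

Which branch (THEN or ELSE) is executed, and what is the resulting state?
Branch: ELSE, Final state: a=10, n=16

Evaluating condition: n > a
n = 4, a = 10
Condition is False, so ELSE branch executes
After SQUARE(n): a=10, n=16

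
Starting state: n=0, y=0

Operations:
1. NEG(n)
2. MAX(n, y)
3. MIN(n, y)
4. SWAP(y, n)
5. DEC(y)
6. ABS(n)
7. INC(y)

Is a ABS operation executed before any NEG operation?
No

First ABS: step 6
First NEG: step 1
Since 6 > 1, NEG comes first.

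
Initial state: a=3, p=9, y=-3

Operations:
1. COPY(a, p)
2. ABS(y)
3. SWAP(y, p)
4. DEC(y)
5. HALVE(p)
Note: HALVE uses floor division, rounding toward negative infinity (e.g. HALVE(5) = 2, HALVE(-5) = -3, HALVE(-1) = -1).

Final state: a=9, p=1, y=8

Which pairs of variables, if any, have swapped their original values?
None

Comparing initial and final values:
y: -3 → 8
p: 9 → 1
a: 3 → 9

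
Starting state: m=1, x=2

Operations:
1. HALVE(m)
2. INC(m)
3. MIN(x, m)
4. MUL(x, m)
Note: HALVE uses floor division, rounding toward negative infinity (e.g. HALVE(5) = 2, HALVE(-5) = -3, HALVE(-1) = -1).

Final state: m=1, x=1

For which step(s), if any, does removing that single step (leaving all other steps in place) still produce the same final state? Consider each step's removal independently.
Step(s) 4

Testing removal of each single step:
Without step 1: final = m=2, x=4 (different)
Without step 2: final = m=0, x=0 (different)
Without step 3: final = m=1, x=2 (different)
Without step 4: final = m=1, x=1 (same)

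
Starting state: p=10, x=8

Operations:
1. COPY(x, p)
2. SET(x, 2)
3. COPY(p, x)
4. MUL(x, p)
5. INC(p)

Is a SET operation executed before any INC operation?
Yes

First SET: step 2
First INC: step 5
Since 2 < 5, SET comes first.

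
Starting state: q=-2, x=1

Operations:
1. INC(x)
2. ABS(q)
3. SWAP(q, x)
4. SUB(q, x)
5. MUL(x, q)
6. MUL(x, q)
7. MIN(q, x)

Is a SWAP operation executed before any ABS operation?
No

First SWAP: step 3
First ABS: step 2
Since 3 > 2, ABS comes first.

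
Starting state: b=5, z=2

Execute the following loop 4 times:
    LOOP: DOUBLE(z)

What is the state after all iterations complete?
b=5, z=32

Iteration trace:
Start: b=5, z=2
After iteration 1: b=5, z=4
After iteration 2: b=5, z=8
After iteration 3: b=5, z=16
After iteration 4: b=5, z=32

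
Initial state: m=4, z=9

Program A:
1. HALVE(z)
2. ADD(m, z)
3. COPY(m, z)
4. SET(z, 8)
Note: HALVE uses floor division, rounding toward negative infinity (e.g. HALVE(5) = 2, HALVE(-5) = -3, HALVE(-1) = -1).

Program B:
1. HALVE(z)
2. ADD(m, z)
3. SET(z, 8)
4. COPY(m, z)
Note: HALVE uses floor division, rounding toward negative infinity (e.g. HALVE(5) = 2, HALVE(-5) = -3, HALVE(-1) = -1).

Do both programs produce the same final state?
No

Program A final state: m=4, z=8
Program B final state: m=8, z=8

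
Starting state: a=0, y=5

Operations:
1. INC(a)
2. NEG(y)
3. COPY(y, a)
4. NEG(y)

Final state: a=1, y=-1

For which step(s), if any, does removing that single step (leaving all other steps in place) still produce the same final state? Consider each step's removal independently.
Step(s) 2

Testing removal of each single step:
Without step 1: final = a=0, y=0 (different)
Without step 2: final = a=1, y=-1 (same)
Without step 3: final = a=1, y=5 (different)
Without step 4: final = a=1, y=1 (different)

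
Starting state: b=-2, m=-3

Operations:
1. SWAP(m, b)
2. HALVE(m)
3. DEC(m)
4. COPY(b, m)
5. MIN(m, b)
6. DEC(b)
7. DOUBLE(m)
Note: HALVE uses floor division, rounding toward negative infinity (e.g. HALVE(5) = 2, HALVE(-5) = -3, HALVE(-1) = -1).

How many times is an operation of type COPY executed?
1

Counting COPY operations:
Step 4: COPY(b, m) ← COPY
Total: 1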